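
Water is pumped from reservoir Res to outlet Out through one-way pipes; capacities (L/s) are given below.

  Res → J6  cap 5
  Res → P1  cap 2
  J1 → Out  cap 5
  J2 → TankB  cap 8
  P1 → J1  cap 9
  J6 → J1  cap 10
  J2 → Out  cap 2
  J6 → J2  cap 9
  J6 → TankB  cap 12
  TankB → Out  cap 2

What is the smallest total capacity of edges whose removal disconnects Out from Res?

Augment Res→P1→J1→Out: bottleneck 2, flow now 2.
Augment Res→J6→J1→Out: bottleneck 3, flow now 5.
Augment Res→J6→J2→Out: bottleneck 2, flow now 7.
No augmenting path remains; maximum flow = 7.
By max-flow min-cut, the minimum cut capacity equals the max flow.
In the residual graph, reachable from Res: {Res}.
Min-cut edges: Res→P1 (2), Res→J6 (5); capacity 2 + 5 = 7.

7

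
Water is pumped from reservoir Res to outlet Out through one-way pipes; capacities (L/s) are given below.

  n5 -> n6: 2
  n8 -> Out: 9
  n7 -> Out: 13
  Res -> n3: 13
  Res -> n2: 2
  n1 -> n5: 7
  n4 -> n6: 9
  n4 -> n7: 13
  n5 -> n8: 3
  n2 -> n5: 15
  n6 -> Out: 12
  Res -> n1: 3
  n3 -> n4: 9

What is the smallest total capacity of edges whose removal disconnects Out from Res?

14

Augment Res→n1→n5→n6→Out: bottleneck 2, flow now 2.
Augment Res→n1→n5→n8→Out: bottleneck 1, flow now 3.
Augment Res→n2→n5→n8→Out: bottleneck 2, flow now 5.
Augment Res→n3→n4→n6→Out: bottleneck 9, flow now 14.
No augmenting path remains; maximum flow = 14.
By max-flow min-cut, the minimum cut capacity equals the max flow.
In the residual graph, reachable from Res: {Res, n3}.
Min-cut edges: Res→n1 (3), Res→n2 (2), n3→n4 (9); capacity 3 + 2 + 9 = 14.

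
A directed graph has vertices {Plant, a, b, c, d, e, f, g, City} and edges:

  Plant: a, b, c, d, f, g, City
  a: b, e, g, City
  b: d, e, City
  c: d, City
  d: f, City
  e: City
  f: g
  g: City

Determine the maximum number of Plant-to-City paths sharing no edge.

6

Assign every edge capacity 1; by Menger, the answer equals the max flow.
Path Plant→City (+1); total 1.
Path Plant→a→City (+1); total 2.
Path Plant→b→City (+1); total 3.
Path Plant→c→City (+1); total 4.
Path Plant→d→City (+1); total 5.
Path Plant→g→City (+1); total 6.
No residual Plant→City path; max flow = 6.
Certifying cut of size 6: {Plant→City, Plant→a, Plant→b, Plant→c, Plant→d, g→City}.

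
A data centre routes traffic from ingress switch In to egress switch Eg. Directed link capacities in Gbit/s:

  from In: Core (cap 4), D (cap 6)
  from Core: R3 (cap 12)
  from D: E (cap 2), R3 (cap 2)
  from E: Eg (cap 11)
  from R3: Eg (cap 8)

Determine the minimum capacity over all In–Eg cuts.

8

Augment In→Core→R3→Eg: bottleneck 4, flow now 4.
Augment In→D→E→Eg: bottleneck 2, flow now 6.
Augment In→D→R3→Eg: bottleneck 2, flow now 8.
No augmenting path remains; maximum flow = 8.
By max-flow min-cut, the minimum cut capacity equals the max flow.
In the residual graph, reachable from In: {In, D}.
Min-cut edges: In→Core (4), D→E (2), D→R3 (2); capacity 4 + 2 + 2 = 8.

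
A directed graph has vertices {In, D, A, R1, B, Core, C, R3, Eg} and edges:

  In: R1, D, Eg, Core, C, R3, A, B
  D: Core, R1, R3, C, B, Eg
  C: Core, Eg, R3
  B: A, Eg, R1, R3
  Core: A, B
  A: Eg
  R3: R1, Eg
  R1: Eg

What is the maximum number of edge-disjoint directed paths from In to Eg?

Assign every edge capacity 1; by Menger, the answer equals the max flow.
Path In→Eg (+1); total 1.
Path In→D→Eg (+1); total 2.
Path In→A→Eg (+1); total 3.
Path In→R1→Eg (+1); total 4.
Path In→B→Eg (+1); total 5.
Path In→C→Eg (+1); total 6.
Path In→R3→Eg (+1); total 7.
No residual In→Eg path; max flow = 7.
Certifying cut of size 7: {A→Eg, B→Eg, In→C, In→D, In→Eg, R1→Eg, R3→Eg}.

7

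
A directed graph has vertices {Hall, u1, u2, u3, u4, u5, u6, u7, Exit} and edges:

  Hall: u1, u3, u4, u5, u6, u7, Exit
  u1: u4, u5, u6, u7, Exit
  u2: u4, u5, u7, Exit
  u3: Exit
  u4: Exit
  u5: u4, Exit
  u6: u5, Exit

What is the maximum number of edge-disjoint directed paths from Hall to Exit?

Assign every edge capacity 1; by Menger, the answer equals the max flow.
Path Hall→Exit (+1); total 1.
Path Hall→u1→Exit (+1); total 2.
Path Hall→u3→Exit (+1); total 3.
Path Hall→u4→Exit (+1); total 4.
Path Hall→u5→Exit (+1); total 5.
Path Hall→u6→Exit (+1); total 6.
No residual Hall→Exit path; max flow = 6.
Certifying cut of size 6: {Hall→Exit, Hall→u1, Hall→u3, Hall→u4, Hall→u5, Hall→u6}.

6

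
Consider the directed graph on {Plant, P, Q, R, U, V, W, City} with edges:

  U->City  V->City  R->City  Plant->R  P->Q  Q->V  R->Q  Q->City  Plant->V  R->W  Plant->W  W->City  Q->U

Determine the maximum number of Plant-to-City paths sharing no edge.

Assign every edge capacity 1; by Menger, the answer equals the max flow.
Path Plant→R→City (+1); total 1.
Path Plant→V→City (+1); total 2.
Path Plant→W→City (+1); total 3.
No residual Plant→City path; max flow = 3.
Certifying cut of size 3: {Plant→R, Plant→V, Plant→W}.

3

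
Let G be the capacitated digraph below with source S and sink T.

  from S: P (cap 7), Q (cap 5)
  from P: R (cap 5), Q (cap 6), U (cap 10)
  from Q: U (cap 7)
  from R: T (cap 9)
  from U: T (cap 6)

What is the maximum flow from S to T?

11

Augment S→P→R→T: bottleneck 5, flow now 5.
Augment S→P→U→T: bottleneck 2, flow now 7.
Augment S→Q→U→T: bottleneck 4, flow now 11.
No augmenting path remains; maximum flow = 11.
In the residual graph, reachable from S: {S, P, Q, U}.
Min-cut edges: P→R (5), U→T (6); capacity 5 + 6 = 11.
This cut is saturated, so no flow can exceed 11.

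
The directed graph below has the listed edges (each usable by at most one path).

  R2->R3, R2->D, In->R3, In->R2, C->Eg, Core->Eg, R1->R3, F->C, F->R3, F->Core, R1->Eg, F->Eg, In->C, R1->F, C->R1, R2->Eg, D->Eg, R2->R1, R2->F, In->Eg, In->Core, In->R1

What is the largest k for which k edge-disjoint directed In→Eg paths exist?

5

Assign every edge capacity 1; by Menger, the answer equals the max flow.
Path In→Eg (+1); total 1.
Path In→R2→Eg (+1); total 2.
Path In→R1→Eg (+1); total 3.
Path In→Core→Eg (+1); total 4.
Path In→C→Eg (+1); total 5.
No residual In→Eg path; max flow = 5.
Certifying cut of size 5: {In→C, In→Core, In→Eg, In→R1, In→R2}.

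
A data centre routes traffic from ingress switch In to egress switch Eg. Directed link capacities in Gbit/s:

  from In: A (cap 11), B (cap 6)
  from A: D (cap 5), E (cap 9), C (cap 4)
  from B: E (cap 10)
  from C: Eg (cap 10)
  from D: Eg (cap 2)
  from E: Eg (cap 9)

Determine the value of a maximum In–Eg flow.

Augment In→A→C→Eg: bottleneck 4, flow now 4.
Augment In→A→D→Eg: bottleneck 2, flow now 6.
Augment In→A→E→Eg: bottleneck 5, flow now 11.
Augment In→B→E→Eg: bottleneck 4, flow now 15.
No augmenting path remains; maximum flow = 15.
In the residual graph, reachable from In: {In, A, B, D, E}.
Min-cut edges: A→C (4), D→Eg (2), E→Eg (9); capacity 4 + 2 + 9 = 15.
This cut is saturated, so no flow can exceed 15.

15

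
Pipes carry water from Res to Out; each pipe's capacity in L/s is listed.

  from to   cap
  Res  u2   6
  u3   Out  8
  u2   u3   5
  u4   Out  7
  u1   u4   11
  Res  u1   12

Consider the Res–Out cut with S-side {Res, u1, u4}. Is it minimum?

No — its capacity is 13, but the minimum cut has capacity 12.

Given cut capacity: 6 + 7 = 13.
Augment Res→u1→u4→Out: bottleneck 7, flow now 7.
Augment Res→u2→u3→Out: bottleneck 5, flow now 12.
No augmenting path remains; maximum flow = 12.
In the residual graph, reachable from Res: {Res, u1, u2, u4}.
Min-cut edges: u2→u3 (5), u4→Out (7); capacity 5 + 7 = 12.
Cut capacity 13 exceeds the max flow 12, so it is not minimum.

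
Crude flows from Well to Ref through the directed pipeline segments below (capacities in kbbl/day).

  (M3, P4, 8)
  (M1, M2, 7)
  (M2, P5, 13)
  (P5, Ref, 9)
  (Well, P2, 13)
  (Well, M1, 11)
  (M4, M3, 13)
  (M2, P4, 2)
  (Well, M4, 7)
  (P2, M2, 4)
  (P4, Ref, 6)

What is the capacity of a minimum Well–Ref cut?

15

Augment Well→P2→M2→P4→Ref: bottleneck 2, flow now 2.
Augment Well→P2→M2→P5→Ref: bottleneck 2, flow now 4.
Augment Well→M1→M2→P5→Ref: bottleneck 7, flow now 11.
Augment Well→M4→M3→P4→Ref: bottleneck 4, flow now 15.
No augmenting path remains; maximum flow = 15.
By max-flow min-cut, the minimum cut capacity equals the max flow.
In the residual graph, reachable from Well: {Well, P2, M1, M4, M2, M3, P4, P5}.
Min-cut edges: P4→Ref (6), P5→Ref (9); capacity 6 + 9 = 15.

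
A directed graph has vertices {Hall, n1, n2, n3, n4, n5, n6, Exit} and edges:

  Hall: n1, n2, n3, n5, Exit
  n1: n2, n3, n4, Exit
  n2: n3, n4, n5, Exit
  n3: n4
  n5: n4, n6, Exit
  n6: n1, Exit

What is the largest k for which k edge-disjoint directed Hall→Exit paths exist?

4

Assign every edge capacity 1; by Menger, the answer equals the max flow.
Path Hall→Exit (+1); total 1.
Path Hall→n1→Exit (+1); total 2.
Path Hall→n2→Exit (+1); total 3.
Path Hall→n5→Exit (+1); total 4.
No residual Hall→Exit path; max flow = 4.
Certifying cut of size 4: {Hall→Exit, Hall→n1, Hall→n2, Hall→n5}.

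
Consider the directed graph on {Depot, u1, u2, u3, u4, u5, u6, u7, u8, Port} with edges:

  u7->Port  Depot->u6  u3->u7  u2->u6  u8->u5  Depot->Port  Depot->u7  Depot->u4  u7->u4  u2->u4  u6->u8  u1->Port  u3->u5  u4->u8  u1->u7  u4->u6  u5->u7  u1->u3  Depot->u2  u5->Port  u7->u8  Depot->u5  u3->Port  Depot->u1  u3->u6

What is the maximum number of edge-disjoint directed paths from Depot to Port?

Assign every edge capacity 1; by Menger, the answer equals the max flow.
Path Depot→Port (+1); total 1.
Path Depot→u1→Port (+1); total 2.
Path Depot→u5→Port (+1); total 3.
Path Depot→u7→Port (+1); total 4.
No residual Depot→Port path; max flow = 4.
Certifying cut of size 4: {Depot→Port, Depot→u1, u5→Port, u7→Port}.

4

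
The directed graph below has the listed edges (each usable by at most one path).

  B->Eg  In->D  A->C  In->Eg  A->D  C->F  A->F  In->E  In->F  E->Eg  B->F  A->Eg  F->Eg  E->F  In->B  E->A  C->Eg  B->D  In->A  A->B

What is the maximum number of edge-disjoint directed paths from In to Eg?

Assign every edge capacity 1; by Menger, the answer equals the max flow.
Path In→Eg (+1); total 1.
Path In→A→Eg (+1); total 2.
Path In→B→Eg (+1); total 3.
Path In→E→Eg (+1); total 4.
Path In→F→Eg (+1); total 5.
No residual In→Eg path; max flow = 5.
Certifying cut of size 5: {In→A, In→B, In→E, In→Eg, In→F}.

5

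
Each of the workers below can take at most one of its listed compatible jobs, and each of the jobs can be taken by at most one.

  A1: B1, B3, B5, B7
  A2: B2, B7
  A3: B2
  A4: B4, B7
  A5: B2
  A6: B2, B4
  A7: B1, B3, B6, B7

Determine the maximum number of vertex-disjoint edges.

5

Unit-capacity flow: source→left, listed edges, right→sink; max matching = max flow.
Augmenting path A1→B1 (+1); matched 1.
Augmenting path A2→B2 (+1); matched 2.
Augmenting path A4→B4 (+1); matched 3.
Augmenting path A7→B3 (+1); matched 4.
Augmenting path A3→B2→A2→B7 (+1); matched 5.
No augmenting path remains; maximum matching = 5.
König certificate: {A1, A7, B2, B4, B7} is a vertex cover of size 5 (every listed pair touches it), so no matching can be larger.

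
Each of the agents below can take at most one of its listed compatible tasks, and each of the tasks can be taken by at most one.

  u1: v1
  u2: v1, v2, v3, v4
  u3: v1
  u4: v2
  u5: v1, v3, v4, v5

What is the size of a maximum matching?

4

Unit-capacity flow: source→left, listed edges, right→sink; max matching = max flow.
Augmenting path u1→v1 (+1); matched 1.
Augmenting path u2→v2 (+1); matched 2.
Augmenting path u5→v3 (+1); matched 3.
Augmenting path u4→v2→u2→v4 (+1); matched 4.
No augmenting path remains; maximum matching = 4.
König certificate: {u2, u4, u5, v1} is a vertex cover of size 4 (every listed pair touches it), so no matching can be larger.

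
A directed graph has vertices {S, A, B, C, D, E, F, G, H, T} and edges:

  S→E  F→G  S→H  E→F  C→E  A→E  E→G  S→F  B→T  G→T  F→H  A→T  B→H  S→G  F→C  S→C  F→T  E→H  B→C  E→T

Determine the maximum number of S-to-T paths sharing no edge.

Assign every edge capacity 1; by Menger, the answer equals the max flow.
Path S→E→T (+1); total 1.
Path S→F→T (+1); total 2.
Path S→G→T (+1); total 3.
No residual S→T path; max flow = 3.
Certifying cut of size 3: {E→T, F→T, G→T}.

3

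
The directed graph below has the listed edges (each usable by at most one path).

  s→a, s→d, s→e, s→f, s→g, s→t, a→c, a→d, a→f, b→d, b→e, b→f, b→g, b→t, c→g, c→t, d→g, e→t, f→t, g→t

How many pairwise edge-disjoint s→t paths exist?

5

Assign every edge capacity 1; by Menger, the answer equals the max flow.
Path s→t (+1); total 1.
Path s→e→t (+1); total 2.
Path s→f→t (+1); total 3.
Path s→g→t (+1); total 4.
Path s→a→c→t (+1); total 5.
No residual s→t path; max flow = 5.
Certifying cut of size 5: {g→t, s→a, s→e, s→f, s→t}.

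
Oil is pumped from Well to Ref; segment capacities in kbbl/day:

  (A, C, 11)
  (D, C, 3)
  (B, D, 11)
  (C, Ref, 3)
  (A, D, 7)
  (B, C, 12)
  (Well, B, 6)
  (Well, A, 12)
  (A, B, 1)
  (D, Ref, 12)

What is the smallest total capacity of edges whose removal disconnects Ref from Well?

15

Augment Well→A→C→Ref: bottleneck 3, flow now 3.
Augment Well→A→D→Ref: bottleneck 7, flow now 10.
Augment Well→B→D→Ref: bottleneck 5, flow now 15.
No augmenting path remains; maximum flow = 15.
By max-flow min-cut, the minimum cut capacity equals the max flow.
In the residual graph, reachable from Well: {Well, A, B, C, D}.
Min-cut edges: C→Ref (3), D→Ref (12); capacity 3 + 12 = 15.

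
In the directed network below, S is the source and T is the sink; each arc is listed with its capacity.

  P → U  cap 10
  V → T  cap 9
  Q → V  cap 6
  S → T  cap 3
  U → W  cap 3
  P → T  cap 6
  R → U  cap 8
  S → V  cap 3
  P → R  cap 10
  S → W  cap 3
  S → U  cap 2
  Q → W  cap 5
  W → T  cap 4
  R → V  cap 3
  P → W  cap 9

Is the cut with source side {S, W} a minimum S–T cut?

Given cut capacity: 2 + 3 + 3 + 4 = 12.
Augment S→T: bottleneck 3, flow now 3.
Augment S→V→T: bottleneck 3, flow now 6.
Augment S→W→T: bottleneck 3, flow now 9.
Augment S→U→W→T: bottleneck 1, flow now 10.
No augmenting path remains; maximum flow = 10.
In the residual graph, reachable from S: {S, U, W}.
Min-cut edges: S→V (3), S→T (3), W→T (4); capacity 3 + 3 + 4 = 10.
Cut capacity 12 exceeds the max flow 10, so it is not minimum.

No — its capacity is 12, but the minimum cut has capacity 10.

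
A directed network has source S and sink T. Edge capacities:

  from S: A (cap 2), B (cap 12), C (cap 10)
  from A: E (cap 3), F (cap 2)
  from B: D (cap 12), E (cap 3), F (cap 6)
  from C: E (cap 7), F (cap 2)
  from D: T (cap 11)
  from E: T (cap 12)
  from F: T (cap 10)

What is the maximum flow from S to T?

Augment S→A→E→T: bottleneck 2, flow now 2.
Augment S→B→D→T: bottleneck 11, flow now 13.
Augment S→B→E→T: bottleneck 1, flow now 14.
Augment S→C→E→T: bottleneck 7, flow now 21.
Augment S→C→F→T: bottleneck 2, flow now 23.
No augmenting path remains; maximum flow = 23.
In the residual graph, reachable from S: {S, C}.
Min-cut edges: S→A (2), S→B (12), C→E (7), C→F (2); capacity 2 + 12 + 7 + 2 = 23.
This cut is saturated, so no flow can exceed 23.

23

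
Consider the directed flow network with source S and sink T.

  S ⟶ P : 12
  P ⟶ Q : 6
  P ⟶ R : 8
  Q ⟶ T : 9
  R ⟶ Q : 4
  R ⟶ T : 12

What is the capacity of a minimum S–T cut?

12

Augment S→P→Q→T: bottleneck 6, flow now 6.
Augment S→P→R→T: bottleneck 6, flow now 12.
No augmenting path remains; maximum flow = 12.
By max-flow min-cut, the minimum cut capacity equals the max flow.
In the residual graph, reachable from S: {S}.
Min-cut edges: S→P (12); capacity 12 = 12.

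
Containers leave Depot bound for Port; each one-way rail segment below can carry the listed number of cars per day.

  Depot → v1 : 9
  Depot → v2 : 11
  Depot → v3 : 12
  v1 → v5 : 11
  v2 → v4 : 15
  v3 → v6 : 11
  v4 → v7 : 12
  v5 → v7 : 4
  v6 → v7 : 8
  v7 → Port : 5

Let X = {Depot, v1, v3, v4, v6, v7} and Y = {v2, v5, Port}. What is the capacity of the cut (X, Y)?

Edges leaving {Depot, v1, v3, v4, v6, v7}: Depot→v2 (11), v1→v5 (11), v7→Port (5).
Cut capacity = 11 + 11 + 5 = 27.

27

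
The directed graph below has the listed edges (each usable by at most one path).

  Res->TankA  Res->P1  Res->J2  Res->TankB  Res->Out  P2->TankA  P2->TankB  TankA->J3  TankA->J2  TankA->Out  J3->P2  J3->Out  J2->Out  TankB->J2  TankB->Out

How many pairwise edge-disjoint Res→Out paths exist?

4

Assign every edge capacity 1; by Menger, the answer equals the max flow.
Path Res→Out (+1); total 1.
Path Res→TankA→Out (+1); total 2.
Path Res→J2→Out (+1); total 3.
Path Res→TankB→Out (+1); total 4.
No residual Res→Out path; max flow = 4.
Certifying cut of size 4: {Res→J2, Res→Out, Res→TankA, Res→TankB}.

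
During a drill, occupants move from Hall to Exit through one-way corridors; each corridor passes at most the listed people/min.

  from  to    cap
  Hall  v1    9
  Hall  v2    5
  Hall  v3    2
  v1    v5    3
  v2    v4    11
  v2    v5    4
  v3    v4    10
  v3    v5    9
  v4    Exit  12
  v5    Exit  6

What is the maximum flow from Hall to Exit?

10

Augment Hall→v1→v5→Exit: bottleneck 3, flow now 3.
Augment Hall→v2→v4→Exit: bottleneck 5, flow now 8.
Augment Hall→v3→v4→Exit: bottleneck 2, flow now 10.
No augmenting path remains; maximum flow = 10.
In the residual graph, reachable from Hall: {Hall, v1}.
Min-cut edges: Hall→v2 (5), Hall→v3 (2), v1→v5 (3); capacity 5 + 2 + 3 = 10.
This cut is saturated, so no flow can exceed 10.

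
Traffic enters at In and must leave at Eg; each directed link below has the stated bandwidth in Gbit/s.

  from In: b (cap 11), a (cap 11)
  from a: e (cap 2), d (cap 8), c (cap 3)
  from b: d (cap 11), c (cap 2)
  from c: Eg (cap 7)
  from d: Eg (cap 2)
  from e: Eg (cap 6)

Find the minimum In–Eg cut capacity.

9

Augment In→a→c→Eg: bottleneck 3, flow now 3.
Augment In→a→d→Eg: bottleneck 2, flow now 5.
Augment In→a→e→Eg: bottleneck 2, flow now 7.
Augment In→b→c→Eg: bottleneck 2, flow now 9.
No augmenting path remains; maximum flow = 9.
By max-flow min-cut, the minimum cut capacity equals the max flow.
In the residual graph, reachable from In: {In, a, b, d}.
Min-cut edges: a→c (3), a→e (2), b→c (2), d→Eg (2); capacity 3 + 2 + 2 + 2 = 9.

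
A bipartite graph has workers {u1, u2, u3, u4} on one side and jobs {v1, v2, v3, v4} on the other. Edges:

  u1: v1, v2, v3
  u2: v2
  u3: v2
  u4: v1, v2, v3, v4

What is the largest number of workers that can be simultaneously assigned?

Unit-capacity flow: source→left, listed edges, right→sink; max matching = max flow.
Augmenting path u1→v1 (+1); matched 1.
Augmenting path u2→v2 (+1); matched 2.
Augmenting path u4→v3 (+1); matched 3.
No augmenting path remains; maximum matching = 3.
König certificate: {u1, u4, v2} is a vertex cover of size 3 (every listed pair touches it), so no matching can be larger.

3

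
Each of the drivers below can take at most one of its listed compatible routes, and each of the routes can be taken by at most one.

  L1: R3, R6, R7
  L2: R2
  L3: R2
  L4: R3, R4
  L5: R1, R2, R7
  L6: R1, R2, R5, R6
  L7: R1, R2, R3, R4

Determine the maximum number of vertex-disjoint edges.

6

Unit-capacity flow: source→left, listed edges, right→sink; max matching = max flow.
Augmenting path L1→R3 (+1); matched 1.
Augmenting path L2→R2 (+1); matched 2.
Augmenting path L4→R4 (+1); matched 3.
Augmenting path L5→R1 (+1); matched 4.
Augmenting path L6→R5 (+1); matched 5.
Augmenting path L7→R1→L5→R7 (+1); matched 6.
No augmenting path remains; maximum matching = 6.
König certificate: {L1, L4, L5, L6, L7, R2} is a vertex cover of size 6 (every listed pair touches it), so no matching can be larger.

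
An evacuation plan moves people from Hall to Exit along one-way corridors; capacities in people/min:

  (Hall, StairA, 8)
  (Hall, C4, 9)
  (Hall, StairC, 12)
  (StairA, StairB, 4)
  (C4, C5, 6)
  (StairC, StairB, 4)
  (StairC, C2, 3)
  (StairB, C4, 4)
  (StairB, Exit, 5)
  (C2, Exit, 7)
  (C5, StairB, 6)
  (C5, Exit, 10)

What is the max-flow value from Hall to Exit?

14

Augment Hall→StairA→StairB→Exit: bottleneck 4, flow now 4.
Augment Hall→C4→C5→Exit: bottleneck 6, flow now 10.
Augment Hall→StairC→StairB→Exit: bottleneck 1, flow now 11.
Augment Hall→StairC→C2→Exit: bottleneck 3, flow now 14.
No augmenting path remains; maximum flow = 14.
In the residual graph, reachable from Hall: {Hall, StairA, C4, StairC, StairB}.
Min-cut edges: C4→C5 (6), StairC→C2 (3), StairB→Exit (5); capacity 6 + 3 + 5 = 14.
This cut is saturated, so no flow can exceed 14.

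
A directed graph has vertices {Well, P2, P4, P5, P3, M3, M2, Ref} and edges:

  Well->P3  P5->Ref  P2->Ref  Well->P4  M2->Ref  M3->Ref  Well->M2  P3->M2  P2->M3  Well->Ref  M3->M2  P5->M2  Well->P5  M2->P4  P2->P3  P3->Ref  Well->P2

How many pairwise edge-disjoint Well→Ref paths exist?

5

Assign every edge capacity 1; by Menger, the answer equals the max flow.
Path Well→Ref (+1); total 1.
Path Well→P2→Ref (+1); total 2.
Path Well→P5→Ref (+1); total 3.
Path Well→P3→Ref (+1); total 4.
Path Well→M2→Ref (+1); total 5.
No residual Well→Ref path; max flow = 5.
Certifying cut of size 5: {Well→M2, Well→P2, Well→P3, Well→P5, Well→Ref}.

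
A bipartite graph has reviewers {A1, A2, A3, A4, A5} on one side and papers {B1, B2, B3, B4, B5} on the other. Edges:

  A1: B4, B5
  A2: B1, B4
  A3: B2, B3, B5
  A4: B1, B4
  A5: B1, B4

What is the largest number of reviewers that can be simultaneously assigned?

4

Unit-capacity flow: source→left, listed edges, right→sink; max matching = max flow.
Augmenting path A1→B4 (+1); matched 1.
Augmenting path A2→B1 (+1); matched 2.
Augmenting path A3→B2 (+1); matched 3.
Augmenting path A4→B4→A1→B5 (+1); matched 4.
No augmenting path remains; maximum matching = 4.
König certificate: {A1, A3, B1, B4} is a vertex cover of size 4 (every listed pair touches it), so no matching can be larger.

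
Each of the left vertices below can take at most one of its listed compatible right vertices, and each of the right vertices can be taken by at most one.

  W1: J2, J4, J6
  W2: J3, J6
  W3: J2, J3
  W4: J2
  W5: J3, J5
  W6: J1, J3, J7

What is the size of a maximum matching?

6

Unit-capacity flow: source→left, listed edges, right→sink; max matching = max flow.
Augmenting path W1→J2 (+1); matched 1.
Augmenting path W2→J3 (+1); matched 2.
Augmenting path W5→J5 (+1); matched 3.
Augmenting path W6→J1 (+1); matched 4.
Augmenting path W3→J2→W1→J4 (+1); matched 5.
Augmenting path W4→J2→W3→J3→W2→J6 (+1); matched 6.
No augmenting path remains; maximum matching = 6.
König certificate: {W1, W2, W3, W4, W5, W6} is a vertex cover of size 6 (every listed pair touches it), so no matching can be larger.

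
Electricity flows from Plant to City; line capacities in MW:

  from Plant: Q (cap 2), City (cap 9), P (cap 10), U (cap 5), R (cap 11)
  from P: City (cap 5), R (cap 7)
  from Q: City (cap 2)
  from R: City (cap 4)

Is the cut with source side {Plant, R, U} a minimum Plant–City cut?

Given cut capacity: 10 + 2 + 9 + 4 = 25.
Augment Plant→City: bottleneck 9, flow now 9.
Augment Plant→P→City: bottleneck 5, flow now 14.
Augment Plant→Q→City: bottleneck 2, flow now 16.
Augment Plant→R→City: bottleneck 4, flow now 20.
No augmenting path remains; maximum flow = 20.
In the residual graph, reachable from Plant: {Plant, P, R, U}.
Min-cut edges: Plant→Q (2), Plant→City (9), P→City (5), R→City (4); capacity 2 + 9 + 5 + 4 = 20.
Cut capacity 25 exceeds the max flow 20, so it is not minimum.

No — its capacity is 25, but the minimum cut has capacity 20.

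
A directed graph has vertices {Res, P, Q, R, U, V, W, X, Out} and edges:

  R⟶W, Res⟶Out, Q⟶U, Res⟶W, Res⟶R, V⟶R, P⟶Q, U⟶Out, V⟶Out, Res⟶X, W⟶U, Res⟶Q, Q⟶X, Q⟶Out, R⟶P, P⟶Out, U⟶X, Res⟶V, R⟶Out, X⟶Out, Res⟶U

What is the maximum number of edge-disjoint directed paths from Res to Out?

6

Assign every edge capacity 1; by Menger, the answer equals the max flow.
Path Res→Out (+1); total 1.
Path Res→Q→Out (+1); total 2.
Path Res→R→Out (+1); total 3.
Path Res→U→Out (+1); total 4.
Path Res→V→Out (+1); total 5.
Path Res→X→Out (+1); total 6.
No residual Res→Out path; max flow = 6.
Certifying cut of size 6: {Res→Out, Res→Q, Res→R, Res→V, U→Out, X→Out}.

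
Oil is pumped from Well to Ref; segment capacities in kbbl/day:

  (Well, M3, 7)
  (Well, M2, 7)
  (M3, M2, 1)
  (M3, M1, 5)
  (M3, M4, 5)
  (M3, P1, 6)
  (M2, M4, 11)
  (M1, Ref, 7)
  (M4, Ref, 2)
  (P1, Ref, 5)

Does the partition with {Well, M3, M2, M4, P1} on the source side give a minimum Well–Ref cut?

No — its capacity is 12, but the minimum cut has capacity 9.

Given cut capacity: 5 + 2 + 5 = 12.
Augment Well→M3→M1→Ref: bottleneck 5, flow now 5.
Augment Well→M3→M4→Ref: bottleneck 2, flow now 7.
Augment Well→M2→M4→M3→P1→Ref: bottleneck 2, flow now 9. (uses reverse residual edge)
No augmenting path remains; maximum flow = 9.
In the residual graph, reachable from Well: {Well, M2, M4}.
Min-cut edges: Well→M3 (7), M4→Ref (2); capacity 7 + 2 = 9.
Cut capacity 12 exceeds the max flow 9, so it is not minimum.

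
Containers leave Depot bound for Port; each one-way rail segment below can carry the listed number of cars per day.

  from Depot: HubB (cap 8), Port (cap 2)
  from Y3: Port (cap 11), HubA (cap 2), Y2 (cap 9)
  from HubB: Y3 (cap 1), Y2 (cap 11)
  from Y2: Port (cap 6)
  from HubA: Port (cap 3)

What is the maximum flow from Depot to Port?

Augment Depot→Port: bottleneck 2, flow now 2.
Augment Depot→HubB→Y3→Port: bottleneck 1, flow now 3.
Augment Depot→HubB→Y2→Port: bottleneck 6, flow now 9.
No augmenting path remains; maximum flow = 9.
In the residual graph, reachable from Depot: {Depot, HubB, Y2}.
Min-cut edges: Depot→Port (2), HubB→Y3 (1), Y2→Port (6); capacity 2 + 1 + 6 = 9.
This cut is saturated, so no flow can exceed 9.

9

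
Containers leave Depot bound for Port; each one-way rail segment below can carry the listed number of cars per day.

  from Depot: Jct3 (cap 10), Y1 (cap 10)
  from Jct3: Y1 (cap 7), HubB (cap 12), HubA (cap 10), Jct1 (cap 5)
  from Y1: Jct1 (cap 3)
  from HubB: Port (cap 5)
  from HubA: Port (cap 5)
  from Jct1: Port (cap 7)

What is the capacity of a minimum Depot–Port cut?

Augment Depot→Jct3→HubB→Port: bottleneck 5, flow now 5.
Augment Depot→Jct3→HubA→Port: bottleneck 5, flow now 10.
Augment Depot→Y1→Jct1→Port: bottleneck 3, flow now 13.
No augmenting path remains; maximum flow = 13.
By max-flow min-cut, the minimum cut capacity equals the max flow.
In the residual graph, reachable from Depot: {Depot, Y1}.
Min-cut edges: Depot→Jct3 (10), Y1→Jct1 (3); capacity 10 + 3 = 13.

13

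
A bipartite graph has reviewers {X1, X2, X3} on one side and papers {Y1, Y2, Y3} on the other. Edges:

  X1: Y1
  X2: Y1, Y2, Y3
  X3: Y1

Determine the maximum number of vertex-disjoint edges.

Unit-capacity flow: source→left, listed edges, right→sink; max matching = max flow.
Augmenting path X1→Y1 (+1); matched 1.
Augmenting path X2→Y2 (+1); matched 2.
No augmenting path remains; maximum matching = 2.
König certificate: {X2, Y1} is a vertex cover of size 2 (every listed pair touches it), so no matching can be larger.

2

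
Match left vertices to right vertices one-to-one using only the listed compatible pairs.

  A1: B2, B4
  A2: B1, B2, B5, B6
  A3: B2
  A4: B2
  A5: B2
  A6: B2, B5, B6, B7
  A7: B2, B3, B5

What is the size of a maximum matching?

5

Unit-capacity flow: source→left, listed edges, right→sink; max matching = max flow.
Augmenting path A1→B2 (+1); matched 1.
Augmenting path A2→B1 (+1); matched 2.
Augmenting path A6→B5 (+1); matched 3.
Augmenting path A7→B3 (+1); matched 4.
Augmenting path A3→B2→A1→B4 (+1); matched 5.
No augmenting path remains; maximum matching = 5.
König certificate: {A1, A2, A6, A7, B2} is a vertex cover of size 5 (every listed pair touches it), so no matching can be larger.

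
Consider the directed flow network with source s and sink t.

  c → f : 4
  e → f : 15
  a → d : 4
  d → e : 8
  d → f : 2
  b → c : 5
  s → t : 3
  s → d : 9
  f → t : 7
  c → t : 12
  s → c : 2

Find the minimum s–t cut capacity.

12

Augment s→t: bottleneck 3, flow now 3.
Augment s→c→t: bottleneck 2, flow now 5.
Augment s→d→f→t: bottleneck 2, flow now 7.
Augment s→d→e→f→t: bottleneck 5, flow now 12.
No augmenting path remains; maximum flow = 12.
By max-flow min-cut, the minimum cut capacity equals the max flow.
In the residual graph, reachable from s: {s, d, e, f}.
Min-cut edges: s→c (2), s→t (3), f→t (7); capacity 2 + 3 + 7 = 12.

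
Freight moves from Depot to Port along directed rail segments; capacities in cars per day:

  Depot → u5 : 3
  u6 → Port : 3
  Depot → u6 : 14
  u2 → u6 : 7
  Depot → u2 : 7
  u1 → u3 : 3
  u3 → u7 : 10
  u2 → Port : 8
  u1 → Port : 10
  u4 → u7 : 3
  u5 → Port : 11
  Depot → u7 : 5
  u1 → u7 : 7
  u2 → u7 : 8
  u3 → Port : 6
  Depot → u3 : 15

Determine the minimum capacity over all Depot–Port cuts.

19

Augment Depot→u2→Port: bottleneck 7, flow now 7.
Augment Depot→u3→Port: bottleneck 6, flow now 13.
Augment Depot→u5→Port: bottleneck 3, flow now 16.
Augment Depot→u6→Port: bottleneck 3, flow now 19.
No augmenting path remains; maximum flow = 19.
By max-flow min-cut, the minimum cut capacity equals the max flow.
In the residual graph, reachable from Depot: {Depot, u3, u6, u7}.
Min-cut edges: Depot→u2 (7), Depot→u5 (3), u3→Port (6), u6→Port (3); capacity 7 + 3 + 6 + 3 = 19.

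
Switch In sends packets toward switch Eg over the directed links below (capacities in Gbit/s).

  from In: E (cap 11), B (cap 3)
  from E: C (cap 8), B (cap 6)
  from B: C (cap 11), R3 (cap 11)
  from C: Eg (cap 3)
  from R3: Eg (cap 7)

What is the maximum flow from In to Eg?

Augment In→E→C→Eg: bottleneck 3, flow now 3.
Augment In→B→R3→Eg: bottleneck 3, flow now 6.
Augment In→E→B→R3→Eg: bottleneck 4, flow now 10.
No augmenting path remains; maximum flow = 10.
In the residual graph, reachable from In: {In, E, B, C, R3}.
Min-cut edges: C→Eg (3), R3→Eg (7); capacity 3 + 7 = 10.
This cut is saturated, so no flow can exceed 10.

10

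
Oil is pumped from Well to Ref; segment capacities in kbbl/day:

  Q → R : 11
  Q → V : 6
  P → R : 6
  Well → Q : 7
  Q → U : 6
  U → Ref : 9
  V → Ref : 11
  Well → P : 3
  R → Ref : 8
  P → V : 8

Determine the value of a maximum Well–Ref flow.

10

Augment Well→P→R→Ref: bottleneck 3, flow now 3.
Augment Well→Q→R→Ref: bottleneck 5, flow now 8.
Augment Well→Q→U→Ref: bottleneck 2, flow now 10.
No augmenting path remains; maximum flow = 10.
In the residual graph, reachable from Well: {Well}.
Min-cut edges: Well→P (3), Well→Q (7); capacity 3 + 7 = 10.
This cut is saturated, so no flow can exceed 10.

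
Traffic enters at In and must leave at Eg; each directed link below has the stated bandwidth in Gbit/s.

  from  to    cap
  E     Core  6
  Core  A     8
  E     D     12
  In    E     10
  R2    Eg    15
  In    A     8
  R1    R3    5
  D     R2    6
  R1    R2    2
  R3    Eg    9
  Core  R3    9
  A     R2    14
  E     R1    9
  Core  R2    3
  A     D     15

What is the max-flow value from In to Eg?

Augment In→A→R2→Eg: bottleneck 8, flow now 8.
Augment In→E→Core→R2→Eg: bottleneck 3, flow now 11.
Augment In→E→Core→R3→Eg: bottleneck 3, flow now 14.
Augment In→E→D→R2→Eg: bottleneck 4, flow now 18.
No augmenting path remains; maximum flow = 18.
In the residual graph, reachable from In: {In}.
Min-cut edges: In→E (10), In→A (8); capacity 10 + 8 = 18.
This cut is saturated, so no flow can exceed 18.

18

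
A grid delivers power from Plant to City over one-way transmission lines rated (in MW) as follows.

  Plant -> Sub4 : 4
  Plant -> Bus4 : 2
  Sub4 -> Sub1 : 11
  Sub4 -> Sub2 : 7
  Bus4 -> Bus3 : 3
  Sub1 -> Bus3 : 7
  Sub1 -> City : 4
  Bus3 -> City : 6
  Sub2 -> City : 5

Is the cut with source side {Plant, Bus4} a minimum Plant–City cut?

Given cut capacity: 4 + 3 = 7.
Augment Plant→Sub4→Sub1→City: bottleneck 4, flow now 4.
Augment Plant→Bus4→Bus3→City: bottleneck 2, flow now 6.
No augmenting path remains; maximum flow = 6.
In the residual graph, reachable from Plant: {Plant}.
Min-cut edges: Plant→Sub4 (4), Plant→Bus4 (2); capacity 4 + 2 = 6.
Cut capacity 7 exceeds the max flow 6, so it is not minimum.

No — its capacity is 7, but the minimum cut has capacity 6.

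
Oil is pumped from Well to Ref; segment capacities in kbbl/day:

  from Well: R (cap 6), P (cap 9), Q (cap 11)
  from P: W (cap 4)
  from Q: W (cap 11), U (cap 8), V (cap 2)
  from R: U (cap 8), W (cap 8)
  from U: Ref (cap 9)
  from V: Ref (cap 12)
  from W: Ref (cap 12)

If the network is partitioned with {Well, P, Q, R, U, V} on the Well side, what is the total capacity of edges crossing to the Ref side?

Edges leaving {Well, P, Q, R, U, V}: P→W (4), Q→W (11), R→W (8), U→Ref (9), V→Ref (12).
Cut capacity = 4 + 11 + 8 + 9 + 12 = 44.

44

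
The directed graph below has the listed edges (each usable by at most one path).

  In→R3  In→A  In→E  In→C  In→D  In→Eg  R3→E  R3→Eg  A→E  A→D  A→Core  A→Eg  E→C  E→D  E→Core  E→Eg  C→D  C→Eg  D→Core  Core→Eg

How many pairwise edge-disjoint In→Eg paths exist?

6

Assign every edge capacity 1; by Menger, the answer equals the max flow.
Path In→Eg (+1); total 1.
Path In→R3→Eg (+1); total 2.
Path In→A→Eg (+1); total 3.
Path In→E→Eg (+1); total 4.
Path In→C→Eg (+1); total 5.
Path In→D→Core→Eg (+1); total 6.
No residual In→Eg path; max flow = 6.
Certifying cut of size 6: {In→A, In→C, In→D, In→E, In→Eg, In→R3}.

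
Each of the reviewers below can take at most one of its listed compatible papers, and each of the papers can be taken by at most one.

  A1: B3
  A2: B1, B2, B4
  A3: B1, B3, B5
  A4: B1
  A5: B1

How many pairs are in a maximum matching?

4

Unit-capacity flow: source→left, listed edges, right→sink; max matching = max flow.
Augmenting path A1→B3 (+1); matched 1.
Augmenting path A2→B1 (+1); matched 2.
Augmenting path A3→B5 (+1); matched 3.
Augmenting path A4→B1→A2→B2 (+1); matched 4.
No augmenting path remains; maximum matching = 4.
König certificate: {A1, A2, A3, B1} is a vertex cover of size 4 (every listed pair touches it), so no matching can be larger.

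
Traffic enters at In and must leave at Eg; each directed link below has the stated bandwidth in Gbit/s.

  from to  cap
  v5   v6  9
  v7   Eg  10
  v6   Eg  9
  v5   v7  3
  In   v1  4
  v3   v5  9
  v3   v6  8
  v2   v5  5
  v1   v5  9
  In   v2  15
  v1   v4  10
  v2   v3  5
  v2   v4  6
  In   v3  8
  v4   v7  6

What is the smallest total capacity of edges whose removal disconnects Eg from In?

18

Augment In→v3→v6→Eg: bottleneck 8, flow now 8.
Augment In→v1→v4→v7→Eg: bottleneck 4, flow now 12.
Augment In→v2→v4→v7→Eg: bottleneck 2, flow now 14.
Augment In→v2→v5→v6→Eg: bottleneck 1, flow now 15.
Augment In→v2→v5→v7→Eg: bottleneck 3, flow now 18.
No augmenting path remains; maximum flow = 18.
By max-flow min-cut, the minimum cut capacity equals the max flow.
In the residual graph, reachable from In: {In, v1, v2, v3, v4, v5, v6}.
Min-cut edges: v4→v7 (6), v5→v7 (3), v6→Eg (9); capacity 6 + 3 + 9 = 18.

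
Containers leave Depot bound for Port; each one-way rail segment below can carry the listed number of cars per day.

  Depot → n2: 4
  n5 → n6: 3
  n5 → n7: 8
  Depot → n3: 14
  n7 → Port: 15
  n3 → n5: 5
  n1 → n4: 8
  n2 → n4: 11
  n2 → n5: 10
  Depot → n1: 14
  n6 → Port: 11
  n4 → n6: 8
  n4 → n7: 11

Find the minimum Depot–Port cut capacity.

Augment Depot→n1→n4→n6→Port: bottleneck 8, flow now 8.
Augment Depot→n2→n4→n7→Port: bottleneck 4, flow now 12.
Augment Depot→n3→n5→n6→Port: bottleneck 3, flow now 15.
Augment Depot→n3→n5→n7→Port: bottleneck 2, flow now 17.
No augmenting path remains; maximum flow = 17.
By max-flow min-cut, the minimum cut capacity equals the max flow.
In the residual graph, reachable from Depot: {Depot, n1, n3}.
Min-cut edges: Depot→n2 (4), n1→n4 (8), n3→n5 (5); capacity 4 + 8 + 5 = 17.

17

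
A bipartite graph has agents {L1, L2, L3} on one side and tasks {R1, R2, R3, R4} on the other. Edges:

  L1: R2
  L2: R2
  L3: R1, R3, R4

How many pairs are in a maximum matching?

Unit-capacity flow: source→left, listed edges, right→sink; max matching = max flow.
Augmenting path L1→R2 (+1); matched 1.
Augmenting path L3→R1 (+1); matched 2.
No augmenting path remains; maximum matching = 2.
König certificate: {L3, R2} is a vertex cover of size 2 (every listed pair touches it), so no matching can be larger.

2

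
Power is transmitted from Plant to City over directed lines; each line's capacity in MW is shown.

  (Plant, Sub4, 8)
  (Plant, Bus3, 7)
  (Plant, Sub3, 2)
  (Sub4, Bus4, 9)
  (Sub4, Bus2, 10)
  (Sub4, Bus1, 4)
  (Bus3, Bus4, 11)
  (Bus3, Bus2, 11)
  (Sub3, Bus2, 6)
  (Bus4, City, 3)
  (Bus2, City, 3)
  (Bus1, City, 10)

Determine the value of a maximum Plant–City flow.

10

Augment Plant→Sub4→Bus4→City: bottleneck 3, flow now 3.
Augment Plant→Sub4→Bus2→City: bottleneck 3, flow now 6.
Augment Plant→Sub4→Bus1→City: bottleneck 2, flow now 8.
Augment Plant→Bus3→Bus4→Sub4→Bus1→City: bottleneck 2, flow now 10. (uses reverse residual edge)
No augmenting path remains; maximum flow = 10.
In the residual graph, reachable from Plant: {Plant, Sub4, Bus3, Sub3, Bus4, Bus2}.
Min-cut edges: Sub4→Bus1 (4), Bus4→City (3), Bus2→City (3); capacity 4 + 3 + 3 = 10.
This cut is saturated, so no flow can exceed 10.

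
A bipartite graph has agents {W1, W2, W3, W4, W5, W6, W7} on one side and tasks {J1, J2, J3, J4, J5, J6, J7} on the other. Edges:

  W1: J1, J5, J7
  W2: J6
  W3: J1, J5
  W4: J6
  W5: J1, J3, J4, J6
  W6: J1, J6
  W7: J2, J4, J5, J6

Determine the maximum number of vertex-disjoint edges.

Unit-capacity flow: source→left, listed edges, right→sink; max matching = max flow.
Augmenting path W1→J1 (+1); matched 1.
Augmenting path W2→J6 (+1); matched 2.
Augmenting path W3→J5 (+1); matched 3.
Augmenting path W5→J3 (+1); matched 4.
Augmenting path W7→J2 (+1); matched 5.
Augmenting path W6→J1→W1→J7 (+1); matched 6.
No augmenting path remains; maximum matching = 6.
König certificate: {W1, W3, W5, W6, W7, J6} is a vertex cover of size 6 (every listed pair touches it), so no matching can be larger.

6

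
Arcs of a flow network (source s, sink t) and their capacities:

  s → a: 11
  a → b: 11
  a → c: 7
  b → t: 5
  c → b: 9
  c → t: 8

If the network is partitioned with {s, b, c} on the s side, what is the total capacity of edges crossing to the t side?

Edges leaving {s, b, c}: s→a (11), b→t (5), c→t (8).
Cut capacity = 11 + 5 + 8 = 24.

24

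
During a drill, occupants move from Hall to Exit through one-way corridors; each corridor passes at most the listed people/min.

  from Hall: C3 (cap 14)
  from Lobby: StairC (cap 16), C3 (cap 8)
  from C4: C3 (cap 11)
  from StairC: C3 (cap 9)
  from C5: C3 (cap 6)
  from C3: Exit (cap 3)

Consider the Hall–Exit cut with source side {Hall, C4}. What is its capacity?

25

Edges leaving {Hall, C4}: Hall→C3 (14), C4→C3 (11).
Cut capacity = 14 + 11 = 25.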